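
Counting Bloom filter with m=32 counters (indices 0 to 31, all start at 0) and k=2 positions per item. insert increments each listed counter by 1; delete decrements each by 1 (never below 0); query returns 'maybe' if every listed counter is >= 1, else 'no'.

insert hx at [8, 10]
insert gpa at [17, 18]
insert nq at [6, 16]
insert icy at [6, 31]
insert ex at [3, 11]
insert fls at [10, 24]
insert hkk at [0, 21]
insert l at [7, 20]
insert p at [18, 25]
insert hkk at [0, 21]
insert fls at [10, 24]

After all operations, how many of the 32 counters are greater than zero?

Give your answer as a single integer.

Answer: 15

Derivation:
Step 1: insert hx at [8, 10] -> counters=[0,0,0,0,0,0,0,0,1,0,1,0,0,0,0,0,0,0,0,0,0,0,0,0,0,0,0,0,0,0,0,0]
Step 2: insert gpa at [17, 18] -> counters=[0,0,0,0,0,0,0,0,1,0,1,0,0,0,0,0,0,1,1,0,0,0,0,0,0,0,0,0,0,0,0,0]
Step 3: insert nq at [6, 16] -> counters=[0,0,0,0,0,0,1,0,1,0,1,0,0,0,0,0,1,1,1,0,0,0,0,0,0,0,0,0,0,0,0,0]
Step 4: insert icy at [6, 31] -> counters=[0,0,0,0,0,0,2,0,1,0,1,0,0,0,0,0,1,1,1,0,0,0,0,0,0,0,0,0,0,0,0,1]
Step 5: insert ex at [3, 11] -> counters=[0,0,0,1,0,0,2,0,1,0,1,1,0,0,0,0,1,1,1,0,0,0,0,0,0,0,0,0,0,0,0,1]
Step 6: insert fls at [10, 24] -> counters=[0,0,0,1,0,0,2,0,1,0,2,1,0,0,0,0,1,1,1,0,0,0,0,0,1,0,0,0,0,0,0,1]
Step 7: insert hkk at [0, 21] -> counters=[1,0,0,1,0,0,2,0,1,0,2,1,0,0,0,0,1,1,1,0,0,1,0,0,1,0,0,0,0,0,0,1]
Step 8: insert l at [7, 20] -> counters=[1,0,0,1,0,0,2,1,1,0,2,1,0,0,0,0,1,1,1,0,1,1,0,0,1,0,0,0,0,0,0,1]
Step 9: insert p at [18, 25] -> counters=[1,0,0,1,0,0,2,1,1,0,2,1,0,0,0,0,1,1,2,0,1,1,0,0,1,1,0,0,0,0,0,1]
Step 10: insert hkk at [0, 21] -> counters=[2,0,0,1,0,0,2,1,1,0,2,1,0,0,0,0,1,1,2,0,1,2,0,0,1,1,0,0,0,0,0,1]
Step 11: insert fls at [10, 24] -> counters=[2,0,0,1,0,0,2,1,1,0,3,1,0,0,0,0,1,1,2,0,1,2,0,0,2,1,0,0,0,0,0,1]
Final counters=[2,0,0,1,0,0,2,1,1,0,3,1,0,0,0,0,1,1,2,0,1,2,0,0,2,1,0,0,0,0,0,1] -> 15 nonzero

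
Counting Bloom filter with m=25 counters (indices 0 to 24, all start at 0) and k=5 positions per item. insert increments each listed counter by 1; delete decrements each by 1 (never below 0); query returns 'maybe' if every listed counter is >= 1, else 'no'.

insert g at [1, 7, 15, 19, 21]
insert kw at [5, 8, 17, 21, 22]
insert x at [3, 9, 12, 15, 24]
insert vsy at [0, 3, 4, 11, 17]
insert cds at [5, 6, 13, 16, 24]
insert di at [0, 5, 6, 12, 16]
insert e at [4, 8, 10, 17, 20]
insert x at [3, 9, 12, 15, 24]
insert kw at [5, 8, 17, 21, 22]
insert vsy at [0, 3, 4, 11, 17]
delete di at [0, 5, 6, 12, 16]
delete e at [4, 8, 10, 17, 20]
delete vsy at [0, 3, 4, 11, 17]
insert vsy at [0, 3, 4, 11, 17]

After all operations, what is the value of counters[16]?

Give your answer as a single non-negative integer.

Step 1: insert g at [1, 7, 15, 19, 21] -> counters=[0,1,0,0,0,0,0,1,0,0,0,0,0,0,0,1,0,0,0,1,0,1,0,0,0]
Step 2: insert kw at [5, 8, 17, 21, 22] -> counters=[0,1,0,0,0,1,0,1,1,0,0,0,0,0,0,1,0,1,0,1,0,2,1,0,0]
Step 3: insert x at [3, 9, 12, 15, 24] -> counters=[0,1,0,1,0,1,0,1,1,1,0,0,1,0,0,2,0,1,0,1,0,2,1,0,1]
Step 4: insert vsy at [0, 3, 4, 11, 17] -> counters=[1,1,0,2,1,1,0,1,1,1,0,1,1,0,0,2,0,2,0,1,0,2,1,0,1]
Step 5: insert cds at [5, 6, 13, 16, 24] -> counters=[1,1,0,2,1,2,1,1,1,1,0,1,1,1,0,2,1,2,0,1,0,2,1,0,2]
Step 6: insert di at [0, 5, 6, 12, 16] -> counters=[2,1,0,2,1,3,2,1,1,1,0,1,2,1,0,2,2,2,0,1,0,2,1,0,2]
Step 7: insert e at [4, 8, 10, 17, 20] -> counters=[2,1,0,2,2,3,2,1,2,1,1,1,2,1,0,2,2,3,0,1,1,2,1,0,2]
Step 8: insert x at [3, 9, 12, 15, 24] -> counters=[2,1,0,3,2,3,2,1,2,2,1,1,3,1,0,3,2,3,0,1,1,2,1,0,3]
Step 9: insert kw at [5, 8, 17, 21, 22] -> counters=[2,1,0,3,2,4,2,1,3,2,1,1,3,1,0,3,2,4,0,1,1,3,2,0,3]
Step 10: insert vsy at [0, 3, 4, 11, 17] -> counters=[3,1,0,4,3,4,2,1,3,2,1,2,3,1,0,3,2,5,0,1,1,3,2,0,3]
Step 11: delete di at [0, 5, 6, 12, 16] -> counters=[2,1,0,4,3,3,1,1,3,2,1,2,2,1,0,3,1,5,0,1,1,3,2,0,3]
Step 12: delete e at [4, 8, 10, 17, 20] -> counters=[2,1,0,4,2,3,1,1,2,2,0,2,2,1,0,3,1,4,0,1,0,3,2,0,3]
Step 13: delete vsy at [0, 3, 4, 11, 17] -> counters=[1,1,0,3,1,3,1,1,2,2,0,1,2,1,0,3,1,3,0,1,0,3,2,0,3]
Step 14: insert vsy at [0, 3, 4, 11, 17] -> counters=[2,1,0,4,2,3,1,1,2,2,0,2,2,1,0,3,1,4,0,1,0,3,2,0,3]
Final counters=[2,1,0,4,2,3,1,1,2,2,0,2,2,1,0,3,1,4,0,1,0,3,2,0,3] -> counters[16]=1

Answer: 1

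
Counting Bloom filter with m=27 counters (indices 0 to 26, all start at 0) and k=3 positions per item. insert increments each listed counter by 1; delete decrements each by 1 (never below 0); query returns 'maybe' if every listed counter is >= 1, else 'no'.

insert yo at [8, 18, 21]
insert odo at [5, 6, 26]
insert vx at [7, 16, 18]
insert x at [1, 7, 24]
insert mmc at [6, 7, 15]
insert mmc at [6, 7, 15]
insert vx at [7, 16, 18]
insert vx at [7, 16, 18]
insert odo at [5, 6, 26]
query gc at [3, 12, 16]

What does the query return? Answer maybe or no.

Answer: no

Derivation:
Step 1: insert yo at [8, 18, 21] -> counters=[0,0,0,0,0,0,0,0,1,0,0,0,0,0,0,0,0,0,1,0,0,1,0,0,0,0,0]
Step 2: insert odo at [5, 6, 26] -> counters=[0,0,0,0,0,1,1,0,1,0,0,0,0,0,0,0,0,0,1,0,0,1,0,0,0,0,1]
Step 3: insert vx at [7, 16, 18] -> counters=[0,0,0,0,0,1,1,1,1,0,0,0,0,0,0,0,1,0,2,0,0,1,0,0,0,0,1]
Step 4: insert x at [1, 7, 24] -> counters=[0,1,0,0,0,1,1,2,1,0,0,0,0,0,0,0,1,0,2,0,0,1,0,0,1,0,1]
Step 5: insert mmc at [6, 7, 15] -> counters=[0,1,0,0,0,1,2,3,1,0,0,0,0,0,0,1,1,0,2,0,0,1,0,0,1,0,1]
Step 6: insert mmc at [6, 7, 15] -> counters=[0,1,0,0,0,1,3,4,1,0,0,0,0,0,0,2,1,0,2,0,0,1,0,0,1,0,1]
Step 7: insert vx at [7, 16, 18] -> counters=[0,1,0,0,0,1,3,5,1,0,0,0,0,0,0,2,2,0,3,0,0,1,0,0,1,0,1]
Step 8: insert vx at [7, 16, 18] -> counters=[0,1,0,0,0,1,3,6,1,0,0,0,0,0,0,2,3,0,4,0,0,1,0,0,1,0,1]
Step 9: insert odo at [5, 6, 26] -> counters=[0,1,0,0,0,2,4,6,1,0,0,0,0,0,0,2,3,0,4,0,0,1,0,0,1,0,2]
Query gc: check counters[3]=0 counters[12]=0 counters[16]=3 -> no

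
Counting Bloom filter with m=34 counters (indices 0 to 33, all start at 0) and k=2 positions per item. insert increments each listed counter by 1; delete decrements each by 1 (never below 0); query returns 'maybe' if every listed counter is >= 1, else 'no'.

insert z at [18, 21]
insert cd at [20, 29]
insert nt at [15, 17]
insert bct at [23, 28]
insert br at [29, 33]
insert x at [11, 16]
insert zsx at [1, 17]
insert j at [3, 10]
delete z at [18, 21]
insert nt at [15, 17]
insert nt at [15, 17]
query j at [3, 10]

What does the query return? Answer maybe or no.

Step 1: insert z at [18, 21] -> counters=[0,0,0,0,0,0,0,0,0,0,0,0,0,0,0,0,0,0,1,0,0,1,0,0,0,0,0,0,0,0,0,0,0,0]
Step 2: insert cd at [20, 29] -> counters=[0,0,0,0,0,0,0,0,0,0,0,0,0,0,0,0,0,0,1,0,1,1,0,0,0,0,0,0,0,1,0,0,0,0]
Step 3: insert nt at [15, 17] -> counters=[0,0,0,0,0,0,0,0,0,0,0,0,0,0,0,1,0,1,1,0,1,1,0,0,0,0,0,0,0,1,0,0,0,0]
Step 4: insert bct at [23, 28] -> counters=[0,0,0,0,0,0,0,0,0,0,0,0,0,0,0,1,0,1,1,0,1,1,0,1,0,0,0,0,1,1,0,0,0,0]
Step 5: insert br at [29, 33] -> counters=[0,0,0,0,0,0,0,0,0,0,0,0,0,0,0,1,0,1,1,0,1,1,0,1,0,0,0,0,1,2,0,0,0,1]
Step 6: insert x at [11, 16] -> counters=[0,0,0,0,0,0,0,0,0,0,0,1,0,0,0,1,1,1,1,0,1,1,0,1,0,0,0,0,1,2,0,0,0,1]
Step 7: insert zsx at [1, 17] -> counters=[0,1,0,0,0,0,0,0,0,0,0,1,0,0,0,1,1,2,1,0,1,1,0,1,0,0,0,0,1,2,0,0,0,1]
Step 8: insert j at [3, 10] -> counters=[0,1,0,1,0,0,0,0,0,0,1,1,0,0,0,1,1,2,1,0,1,1,0,1,0,0,0,0,1,2,0,0,0,1]
Step 9: delete z at [18, 21] -> counters=[0,1,0,1,0,0,0,0,0,0,1,1,0,0,0,1,1,2,0,0,1,0,0,1,0,0,0,0,1,2,0,0,0,1]
Step 10: insert nt at [15, 17] -> counters=[0,1,0,1,0,0,0,0,0,0,1,1,0,0,0,2,1,3,0,0,1,0,0,1,0,0,0,0,1,2,0,0,0,1]
Step 11: insert nt at [15, 17] -> counters=[0,1,0,1,0,0,0,0,0,0,1,1,0,0,0,3,1,4,0,0,1,0,0,1,0,0,0,0,1,2,0,0,0,1]
Query j: check counters[3]=1 counters[10]=1 -> maybe

Answer: maybe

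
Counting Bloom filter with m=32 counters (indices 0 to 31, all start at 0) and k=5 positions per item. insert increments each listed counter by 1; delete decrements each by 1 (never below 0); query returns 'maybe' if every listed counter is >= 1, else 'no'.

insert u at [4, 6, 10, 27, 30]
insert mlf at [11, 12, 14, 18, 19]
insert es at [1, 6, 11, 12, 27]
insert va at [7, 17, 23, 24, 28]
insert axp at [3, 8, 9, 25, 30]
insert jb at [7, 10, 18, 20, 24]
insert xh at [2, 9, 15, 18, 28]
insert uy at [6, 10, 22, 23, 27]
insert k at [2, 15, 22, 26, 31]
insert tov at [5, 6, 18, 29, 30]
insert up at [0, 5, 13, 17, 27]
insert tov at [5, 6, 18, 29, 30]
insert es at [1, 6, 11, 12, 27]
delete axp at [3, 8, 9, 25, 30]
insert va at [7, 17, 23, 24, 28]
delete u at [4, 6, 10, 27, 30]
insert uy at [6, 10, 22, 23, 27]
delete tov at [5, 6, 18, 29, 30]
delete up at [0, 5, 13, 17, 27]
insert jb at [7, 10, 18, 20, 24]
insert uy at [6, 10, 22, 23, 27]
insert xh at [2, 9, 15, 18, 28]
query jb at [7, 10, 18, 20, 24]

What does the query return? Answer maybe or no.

Step 1: insert u at [4, 6, 10, 27, 30] -> counters=[0,0,0,0,1,0,1,0,0,0,1,0,0,0,0,0,0,0,0,0,0,0,0,0,0,0,0,1,0,0,1,0]
Step 2: insert mlf at [11, 12, 14, 18, 19] -> counters=[0,0,0,0,1,0,1,0,0,0,1,1,1,0,1,0,0,0,1,1,0,0,0,0,0,0,0,1,0,0,1,0]
Step 3: insert es at [1, 6, 11, 12, 27] -> counters=[0,1,0,0,1,0,2,0,0,0,1,2,2,0,1,0,0,0,1,1,0,0,0,0,0,0,0,2,0,0,1,0]
Step 4: insert va at [7, 17, 23, 24, 28] -> counters=[0,1,0,0,1,0,2,1,0,0,1,2,2,0,1,0,0,1,1,1,0,0,0,1,1,0,0,2,1,0,1,0]
Step 5: insert axp at [3, 8, 9, 25, 30] -> counters=[0,1,0,1,1,0,2,1,1,1,1,2,2,0,1,0,0,1,1,1,0,0,0,1,1,1,0,2,1,0,2,0]
Step 6: insert jb at [7, 10, 18, 20, 24] -> counters=[0,1,0,1,1,0,2,2,1,1,2,2,2,0,1,0,0,1,2,1,1,0,0,1,2,1,0,2,1,0,2,0]
Step 7: insert xh at [2, 9, 15, 18, 28] -> counters=[0,1,1,1,1,0,2,2,1,2,2,2,2,0,1,1,0,1,3,1,1,0,0,1,2,1,0,2,2,0,2,0]
Step 8: insert uy at [6, 10, 22, 23, 27] -> counters=[0,1,1,1,1,0,3,2,1,2,3,2,2,0,1,1,0,1,3,1,1,0,1,2,2,1,0,3,2,0,2,0]
Step 9: insert k at [2, 15, 22, 26, 31] -> counters=[0,1,2,1,1,0,3,2,1,2,3,2,2,0,1,2,0,1,3,1,1,0,2,2,2,1,1,3,2,0,2,1]
Step 10: insert tov at [5, 6, 18, 29, 30] -> counters=[0,1,2,1,1,1,4,2,1,2,3,2,2,0,1,2,0,1,4,1,1,0,2,2,2,1,1,3,2,1,3,1]
Step 11: insert up at [0, 5, 13, 17, 27] -> counters=[1,1,2,1,1,2,4,2,1,2,3,2,2,1,1,2,0,2,4,1,1,0,2,2,2,1,1,4,2,1,3,1]
Step 12: insert tov at [5, 6, 18, 29, 30] -> counters=[1,1,2,1,1,3,5,2,1,2,3,2,2,1,1,2,0,2,5,1,1,0,2,2,2,1,1,4,2,2,4,1]
Step 13: insert es at [1, 6, 11, 12, 27] -> counters=[1,2,2,1,1,3,6,2,1,2,3,3,3,1,1,2,0,2,5,1,1,0,2,2,2,1,1,5,2,2,4,1]
Step 14: delete axp at [3, 8, 9, 25, 30] -> counters=[1,2,2,0,1,3,6,2,0,1,3,3,3,1,1,2,0,2,5,1,1,0,2,2,2,0,1,5,2,2,3,1]
Step 15: insert va at [7, 17, 23, 24, 28] -> counters=[1,2,2,0,1,3,6,3,0,1,3,3,3,1,1,2,0,3,5,1,1,0,2,3,3,0,1,5,3,2,3,1]
Step 16: delete u at [4, 6, 10, 27, 30] -> counters=[1,2,2,0,0,3,5,3,0,1,2,3,3,1,1,2,0,3,5,1,1,0,2,3,3,0,1,4,3,2,2,1]
Step 17: insert uy at [6, 10, 22, 23, 27] -> counters=[1,2,2,0,0,3,6,3,0,1,3,3,3,1,1,2,0,3,5,1,1,0,3,4,3,0,1,5,3,2,2,1]
Step 18: delete tov at [5, 6, 18, 29, 30] -> counters=[1,2,2,0,0,2,5,3,0,1,3,3,3,1,1,2,0,3,4,1,1,0,3,4,3,0,1,5,3,1,1,1]
Step 19: delete up at [0, 5, 13, 17, 27] -> counters=[0,2,2,0,0,1,5,3,0,1,3,3,3,0,1,2,0,2,4,1,1,0,3,4,3,0,1,4,3,1,1,1]
Step 20: insert jb at [7, 10, 18, 20, 24] -> counters=[0,2,2,0,0,1,5,4,0,1,4,3,3,0,1,2,0,2,5,1,2,0,3,4,4,0,1,4,3,1,1,1]
Step 21: insert uy at [6, 10, 22, 23, 27] -> counters=[0,2,2,0,0,1,6,4,0,1,5,3,3,0,1,2,0,2,5,1,2,0,4,5,4,0,1,5,3,1,1,1]
Step 22: insert xh at [2, 9, 15, 18, 28] -> counters=[0,2,3,0,0,1,6,4,0,2,5,3,3,0,1,3,0,2,6,1,2,0,4,5,4,0,1,5,4,1,1,1]
Query jb: check counters[7]=4 counters[10]=5 counters[18]=6 counters[20]=2 counters[24]=4 -> maybe

Answer: maybe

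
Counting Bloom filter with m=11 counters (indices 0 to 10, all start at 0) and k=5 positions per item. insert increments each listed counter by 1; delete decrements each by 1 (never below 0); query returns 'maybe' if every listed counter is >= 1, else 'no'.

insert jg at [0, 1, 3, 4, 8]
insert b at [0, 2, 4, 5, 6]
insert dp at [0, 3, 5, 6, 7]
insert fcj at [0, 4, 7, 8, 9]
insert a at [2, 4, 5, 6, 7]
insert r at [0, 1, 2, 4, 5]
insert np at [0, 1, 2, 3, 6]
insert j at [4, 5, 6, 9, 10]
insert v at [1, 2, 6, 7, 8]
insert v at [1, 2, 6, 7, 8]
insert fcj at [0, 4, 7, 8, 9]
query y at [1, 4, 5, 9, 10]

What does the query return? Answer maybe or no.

Answer: maybe

Derivation:
Step 1: insert jg at [0, 1, 3, 4, 8] -> counters=[1,1,0,1,1,0,0,0,1,0,0]
Step 2: insert b at [0, 2, 4, 5, 6] -> counters=[2,1,1,1,2,1,1,0,1,0,0]
Step 3: insert dp at [0, 3, 5, 6, 7] -> counters=[3,1,1,2,2,2,2,1,1,0,0]
Step 4: insert fcj at [0, 4, 7, 8, 9] -> counters=[4,1,1,2,3,2,2,2,2,1,0]
Step 5: insert a at [2, 4, 5, 6, 7] -> counters=[4,1,2,2,4,3,3,3,2,1,0]
Step 6: insert r at [0, 1, 2, 4, 5] -> counters=[5,2,3,2,5,4,3,3,2,1,0]
Step 7: insert np at [0, 1, 2, 3, 6] -> counters=[6,3,4,3,5,4,4,3,2,1,0]
Step 8: insert j at [4, 5, 6, 9, 10] -> counters=[6,3,4,3,6,5,5,3,2,2,1]
Step 9: insert v at [1, 2, 6, 7, 8] -> counters=[6,4,5,3,6,5,6,4,3,2,1]
Step 10: insert v at [1, 2, 6, 7, 8] -> counters=[6,5,6,3,6,5,7,5,4,2,1]
Step 11: insert fcj at [0, 4, 7, 8, 9] -> counters=[7,5,6,3,7,5,7,6,5,3,1]
Query y: check counters[1]=5 counters[4]=7 counters[5]=5 counters[9]=3 counters[10]=1 -> maybe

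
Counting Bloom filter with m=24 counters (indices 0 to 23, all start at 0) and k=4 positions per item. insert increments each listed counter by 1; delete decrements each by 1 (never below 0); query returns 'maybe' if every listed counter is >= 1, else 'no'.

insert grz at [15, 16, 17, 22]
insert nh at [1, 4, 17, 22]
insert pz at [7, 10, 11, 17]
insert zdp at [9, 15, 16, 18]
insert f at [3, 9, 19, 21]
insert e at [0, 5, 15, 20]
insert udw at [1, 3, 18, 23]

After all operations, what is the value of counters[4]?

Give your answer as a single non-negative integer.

Answer: 1

Derivation:
Step 1: insert grz at [15, 16, 17, 22] -> counters=[0,0,0,0,0,0,0,0,0,0,0,0,0,0,0,1,1,1,0,0,0,0,1,0]
Step 2: insert nh at [1, 4, 17, 22] -> counters=[0,1,0,0,1,0,0,0,0,0,0,0,0,0,0,1,1,2,0,0,0,0,2,0]
Step 3: insert pz at [7, 10, 11, 17] -> counters=[0,1,0,0,1,0,0,1,0,0,1,1,0,0,0,1,1,3,0,0,0,0,2,0]
Step 4: insert zdp at [9, 15, 16, 18] -> counters=[0,1,0,0,1,0,0,1,0,1,1,1,0,0,0,2,2,3,1,0,0,0,2,0]
Step 5: insert f at [3, 9, 19, 21] -> counters=[0,1,0,1,1,0,0,1,0,2,1,1,0,0,0,2,2,3,1,1,0,1,2,0]
Step 6: insert e at [0, 5, 15, 20] -> counters=[1,1,0,1,1,1,0,1,0,2,1,1,0,0,0,3,2,3,1,1,1,1,2,0]
Step 7: insert udw at [1, 3, 18, 23] -> counters=[1,2,0,2,1,1,0,1,0,2,1,1,0,0,0,3,2,3,2,1,1,1,2,1]
Final counters=[1,2,0,2,1,1,0,1,0,2,1,1,0,0,0,3,2,3,2,1,1,1,2,1] -> counters[4]=1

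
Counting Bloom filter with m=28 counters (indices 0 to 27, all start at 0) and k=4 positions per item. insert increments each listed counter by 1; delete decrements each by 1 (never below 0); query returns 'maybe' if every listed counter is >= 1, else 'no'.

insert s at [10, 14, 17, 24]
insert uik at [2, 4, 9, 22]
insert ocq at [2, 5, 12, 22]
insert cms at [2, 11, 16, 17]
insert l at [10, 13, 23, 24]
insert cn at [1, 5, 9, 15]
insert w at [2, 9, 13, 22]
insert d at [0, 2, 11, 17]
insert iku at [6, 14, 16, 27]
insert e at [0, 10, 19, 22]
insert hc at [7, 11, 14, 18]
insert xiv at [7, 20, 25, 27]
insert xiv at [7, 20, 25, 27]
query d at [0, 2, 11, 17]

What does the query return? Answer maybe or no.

Step 1: insert s at [10, 14, 17, 24] -> counters=[0,0,0,0,0,0,0,0,0,0,1,0,0,0,1,0,0,1,0,0,0,0,0,0,1,0,0,0]
Step 2: insert uik at [2, 4, 9, 22] -> counters=[0,0,1,0,1,0,0,0,0,1,1,0,0,0,1,0,0,1,0,0,0,0,1,0,1,0,0,0]
Step 3: insert ocq at [2, 5, 12, 22] -> counters=[0,0,2,0,1,1,0,0,0,1,1,0,1,0,1,0,0,1,0,0,0,0,2,0,1,0,0,0]
Step 4: insert cms at [2, 11, 16, 17] -> counters=[0,0,3,0,1,1,0,0,0,1,1,1,1,0,1,0,1,2,0,0,0,0,2,0,1,0,0,0]
Step 5: insert l at [10, 13, 23, 24] -> counters=[0,0,3,0,1,1,0,0,0,1,2,1,1,1,1,0,1,2,0,0,0,0,2,1,2,0,0,0]
Step 6: insert cn at [1, 5, 9, 15] -> counters=[0,1,3,0,1,2,0,0,0,2,2,1,1,1,1,1,1,2,0,0,0,0,2,1,2,0,0,0]
Step 7: insert w at [2, 9, 13, 22] -> counters=[0,1,4,0,1,2,0,0,0,3,2,1,1,2,1,1,1,2,0,0,0,0,3,1,2,0,0,0]
Step 8: insert d at [0, 2, 11, 17] -> counters=[1,1,5,0,1,2,0,0,0,3,2,2,1,2,1,1,1,3,0,0,0,0,3,1,2,0,0,0]
Step 9: insert iku at [6, 14, 16, 27] -> counters=[1,1,5,0,1,2,1,0,0,3,2,2,1,2,2,1,2,3,0,0,0,0,3,1,2,0,0,1]
Step 10: insert e at [0, 10, 19, 22] -> counters=[2,1,5,0,1,2,1,0,0,3,3,2,1,2,2,1,2,3,0,1,0,0,4,1,2,0,0,1]
Step 11: insert hc at [7, 11, 14, 18] -> counters=[2,1,5,0,1,2,1,1,0,3,3,3,1,2,3,1,2,3,1,1,0,0,4,1,2,0,0,1]
Step 12: insert xiv at [7, 20, 25, 27] -> counters=[2,1,5,0,1,2,1,2,0,3,3,3,1,2,3,1,2,3,1,1,1,0,4,1,2,1,0,2]
Step 13: insert xiv at [7, 20, 25, 27] -> counters=[2,1,5,0,1,2,1,3,0,3,3,3,1,2,3,1,2,3,1,1,2,0,4,1,2,2,0,3]
Query d: check counters[0]=2 counters[2]=5 counters[11]=3 counters[17]=3 -> maybe

Answer: maybe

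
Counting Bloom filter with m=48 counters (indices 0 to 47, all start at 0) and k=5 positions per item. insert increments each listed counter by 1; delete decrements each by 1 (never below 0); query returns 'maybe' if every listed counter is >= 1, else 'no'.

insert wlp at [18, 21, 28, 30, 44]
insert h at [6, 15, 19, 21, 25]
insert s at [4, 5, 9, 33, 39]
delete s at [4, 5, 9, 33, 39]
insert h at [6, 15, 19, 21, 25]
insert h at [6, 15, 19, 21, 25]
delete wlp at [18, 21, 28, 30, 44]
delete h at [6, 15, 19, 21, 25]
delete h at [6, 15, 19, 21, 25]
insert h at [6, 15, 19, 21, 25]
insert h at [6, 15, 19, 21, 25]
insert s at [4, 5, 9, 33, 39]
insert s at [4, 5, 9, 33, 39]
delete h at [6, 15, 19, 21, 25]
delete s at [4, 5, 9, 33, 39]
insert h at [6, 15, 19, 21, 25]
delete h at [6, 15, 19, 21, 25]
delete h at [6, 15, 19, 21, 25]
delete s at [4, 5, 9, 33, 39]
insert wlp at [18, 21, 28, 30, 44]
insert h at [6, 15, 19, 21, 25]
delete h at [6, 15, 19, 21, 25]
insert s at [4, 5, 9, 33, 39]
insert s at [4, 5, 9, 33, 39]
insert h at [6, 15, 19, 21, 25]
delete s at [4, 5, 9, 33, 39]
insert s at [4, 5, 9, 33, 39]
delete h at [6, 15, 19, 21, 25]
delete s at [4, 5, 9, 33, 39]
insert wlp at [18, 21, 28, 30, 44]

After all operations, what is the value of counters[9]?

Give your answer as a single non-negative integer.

Step 1: insert wlp at [18, 21, 28, 30, 44] -> counters=[0,0,0,0,0,0,0,0,0,0,0,0,0,0,0,0,0,0,1,0,0,1,0,0,0,0,0,0,1,0,1,0,0,0,0,0,0,0,0,0,0,0,0,0,1,0,0,0]
Step 2: insert h at [6, 15, 19, 21, 25] -> counters=[0,0,0,0,0,0,1,0,0,0,0,0,0,0,0,1,0,0,1,1,0,2,0,0,0,1,0,0,1,0,1,0,0,0,0,0,0,0,0,0,0,0,0,0,1,0,0,0]
Step 3: insert s at [4, 5, 9, 33, 39] -> counters=[0,0,0,0,1,1,1,0,0,1,0,0,0,0,0,1,0,0,1,1,0,2,0,0,0,1,0,0,1,0,1,0,0,1,0,0,0,0,0,1,0,0,0,0,1,0,0,0]
Step 4: delete s at [4, 5, 9, 33, 39] -> counters=[0,0,0,0,0,0,1,0,0,0,0,0,0,0,0,1,0,0,1,1,0,2,0,0,0,1,0,0,1,0,1,0,0,0,0,0,0,0,0,0,0,0,0,0,1,0,0,0]
Step 5: insert h at [6, 15, 19, 21, 25] -> counters=[0,0,0,0,0,0,2,0,0,0,0,0,0,0,0,2,0,0,1,2,0,3,0,0,0,2,0,0,1,0,1,0,0,0,0,0,0,0,0,0,0,0,0,0,1,0,0,0]
Step 6: insert h at [6, 15, 19, 21, 25] -> counters=[0,0,0,0,0,0,3,0,0,0,0,0,0,0,0,3,0,0,1,3,0,4,0,0,0,3,0,0,1,0,1,0,0,0,0,0,0,0,0,0,0,0,0,0,1,0,0,0]
Step 7: delete wlp at [18, 21, 28, 30, 44] -> counters=[0,0,0,0,0,0,3,0,0,0,0,0,0,0,0,3,0,0,0,3,0,3,0,0,0,3,0,0,0,0,0,0,0,0,0,0,0,0,0,0,0,0,0,0,0,0,0,0]
Step 8: delete h at [6, 15, 19, 21, 25] -> counters=[0,0,0,0,0,0,2,0,0,0,0,0,0,0,0,2,0,0,0,2,0,2,0,0,0,2,0,0,0,0,0,0,0,0,0,0,0,0,0,0,0,0,0,0,0,0,0,0]
Step 9: delete h at [6, 15, 19, 21, 25] -> counters=[0,0,0,0,0,0,1,0,0,0,0,0,0,0,0,1,0,0,0,1,0,1,0,0,0,1,0,0,0,0,0,0,0,0,0,0,0,0,0,0,0,0,0,0,0,0,0,0]
Step 10: insert h at [6, 15, 19, 21, 25] -> counters=[0,0,0,0,0,0,2,0,0,0,0,0,0,0,0,2,0,0,0,2,0,2,0,0,0,2,0,0,0,0,0,0,0,0,0,0,0,0,0,0,0,0,0,0,0,0,0,0]
Step 11: insert h at [6, 15, 19, 21, 25] -> counters=[0,0,0,0,0,0,3,0,0,0,0,0,0,0,0,3,0,0,0,3,0,3,0,0,0,3,0,0,0,0,0,0,0,0,0,0,0,0,0,0,0,0,0,0,0,0,0,0]
Step 12: insert s at [4, 5, 9, 33, 39] -> counters=[0,0,0,0,1,1,3,0,0,1,0,0,0,0,0,3,0,0,0,3,0,3,0,0,0,3,0,0,0,0,0,0,0,1,0,0,0,0,0,1,0,0,0,0,0,0,0,0]
Step 13: insert s at [4, 5, 9, 33, 39] -> counters=[0,0,0,0,2,2,3,0,0,2,0,0,0,0,0,3,0,0,0,3,0,3,0,0,0,3,0,0,0,0,0,0,0,2,0,0,0,0,0,2,0,0,0,0,0,0,0,0]
Step 14: delete h at [6, 15, 19, 21, 25] -> counters=[0,0,0,0,2,2,2,0,0,2,0,0,0,0,0,2,0,0,0,2,0,2,0,0,0,2,0,0,0,0,0,0,0,2,0,0,0,0,0,2,0,0,0,0,0,0,0,0]
Step 15: delete s at [4, 5, 9, 33, 39] -> counters=[0,0,0,0,1,1,2,0,0,1,0,0,0,0,0,2,0,0,0,2,0,2,0,0,0,2,0,0,0,0,0,0,0,1,0,0,0,0,0,1,0,0,0,0,0,0,0,0]
Step 16: insert h at [6, 15, 19, 21, 25] -> counters=[0,0,0,0,1,1,3,0,0,1,0,0,0,0,0,3,0,0,0,3,0,3,0,0,0,3,0,0,0,0,0,0,0,1,0,0,0,0,0,1,0,0,0,0,0,0,0,0]
Step 17: delete h at [6, 15, 19, 21, 25] -> counters=[0,0,0,0,1,1,2,0,0,1,0,0,0,0,0,2,0,0,0,2,0,2,0,0,0,2,0,0,0,0,0,0,0,1,0,0,0,0,0,1,0,0,0,0,0,0,0,0]
Step 18: delete h at [6, 15, 19, 21, 25] -> counters=[0,0,0,0,1,1,1,0,0,1,0,0,0,0,0,1,0,0,0,1,0,1,0,0,0,1,0,0,0,0,0,0,0,1,0,0,0,0,0,1,0,0,0,0,0,0,0,0]
Step 19: delete s at [4, 5, 9, 33, 39] -> counters=[0,0,0,0,0,0,1,0,0,0,0,0,0,0,0,1,0,0,0,1,0,1,0,0,0,1,0,0,0,0,0,0,0,0,0,0,0,0,0,0,0,0,0,0,0,0,0,0]
Step 20: insert wlp at [18, 21, 28, 30, 44] -> counters=[0,0,0,0,0,0,1,0,0,0,0,0,0,0,0,1,0,0,1,1,0,2,0,0,0,1,0,0,1,0,1,0,0,0,0,0,0,0,0,0,0,0,0,0,1,0,0,0]
Step 21: insert h at [6, 15, 19, 21, 25] -> counters=[0,0,0,0,0,0,2,0,0,0,0,0,0,0,0,2,0,0,1,2,0,3,0,0,0,2,0,0,1,0,1,0,0,0,0,0,0,0,0,0,0,0,0,0,1,0,0,0]
Step 22: delete h at [6, 15, 19, 21, 25] -> counters=[0,0,0,0,0,0,1,0,0,0,0,0,0,0,0,1,0,0,1,1,0,2,0,0,0,1,0,0,1,0,1,0,0,0,0,0,0,0,0,0,0,0,0,0,1,0,0,0]
Step 23: insert s at [4, 5, 9, 33, 39] -> counters=[0,0,0,0,1,1,1,0,0,1,0,0,0,0,0,1,0,0,1,1,0,2,0,0,0,1,0,0,1,0,1,0,0,1,0,0,0,0,0,1,0,0,0,0,1,0,0,0]
Step 24: insert s at [4, 5, 9, 33, 39] -> counters=[0,0,0,0,2,2,1,0,0,2,0,0,0,0,0,1,0,0,1,1,0,2,0,0,0,1,0,0,1,0,1,0,0,2,0,0,0,0,0,2,0,0,0,0,1,0,0,0]
Step 25: insert h at [6, 15, 19, 21, 25] -> counters=[0,0,0,0,2,2,2,0,0,2,0,0,0,0,0,2,0,0,1,2,0,3,0,0,0,2,0,0,1,0,1,0,0,2,0,0,0,0,0,2,0,0,0,0,1,0,0,0]
Step 26: delete s at [4, 5, 9, 33, 39] -> counters=[0,0,0,0,1,1,2,0,0,1,0,0,0,0,0,2,0,0,1,2,0,3,0,0,0,2,0,0,1,0,1,0,0,1,0,0,0,0,0,1,0,0,0,0,1,0,0,0]
Step 27: insert s at [4, 5, 9, 33, 39] -> counters=[0,0,0,0,2,2,2,0,0,2,0,0,0,0,0,2,0,0,1,2,0,3,0,0,0,2,0,0,1,0,1,0,0,2,0,0,0,0,0,2,0,0,0,0,1,0,0,0]
Step 28: delete h at [6, 15, 19, 21, 25] -> counters=[0,0,0,0,2,2,1,0,0,2,0,0,0,0,0,1,0,0,1,1,0,2,0,0,0,1,0,0,1,0,1,0,0,2,0,0,0,0,0,2,0,0,0,0,1,0,0,0]
Step 29: delete s at [4, 5, 9, 33, 39] -> counters=[0,0,0,0,1,1,1,0,0,1,0,0,0,0,0,1,0,0,1,1,0,2,0,0,0,1,0,0,1,0,1,0,0,1,0,0,0,0,0,1,0,0,0,0,1,0,0,0]
Step 30: insert wlp at [18, 21, 28, 30, 44] -> counters=[0,0,0,0,1,1,1,0,0,1,0,0,0,0,0,1,0,0,2,1,0,3,0,0,0,1,0,0,2,0,2,0,0,1,0,0,0,0,0,1,0,0,0,0,2,0,0,0]
Final counters=[0,0,0,0,1,1,1,0,0,1,0,0,0,0,0,1,0,0,2,1,0,3,0,0,0,1,0,0,2,0,2,0,0,1,0,0,0,0,0,1,0,0,0,0,2,0,0,0] -> counters[9]=1

Answer: 1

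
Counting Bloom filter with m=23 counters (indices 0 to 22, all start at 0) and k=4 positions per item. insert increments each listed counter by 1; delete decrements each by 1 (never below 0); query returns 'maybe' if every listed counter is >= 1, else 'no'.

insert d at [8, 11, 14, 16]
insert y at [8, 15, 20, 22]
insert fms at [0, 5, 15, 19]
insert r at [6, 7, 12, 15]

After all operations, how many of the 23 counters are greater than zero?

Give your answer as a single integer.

Answer: 13

Derivation:
Step 1: insert d at [8, 11, 14, 16] -> counters=[0,0,0,0,0,0,0,0,1,0,0,1,0,0,1,0,1,0,0,0,0,0,0]
Step 2: insert y at [8, 15, 20, 22] -> counters=[0,0,0,0,0,0,0,0,2,0,0,1,0,0,1,1,1,0,0,0,1,0,1]
Step 3: insert fms at [0, 5, 15, 19] -> counters=[1,0,0,0,0,1,0,0,2,0,0,1,0,0,1,2,1,0,0,1,1,0,1]
Step 4: insert r at [6, 7, 12, 15] -> counters=[1,0,0,0,0,1,1,1,2,0,0,1,1,0,1,3,1,0,0,1,1,0,1]
Final counters=[1,0,0,0,0,1,1,1,2,0,0,1,1,0,1,3,1,0,0,1,1,0,1] -> 13 nonzero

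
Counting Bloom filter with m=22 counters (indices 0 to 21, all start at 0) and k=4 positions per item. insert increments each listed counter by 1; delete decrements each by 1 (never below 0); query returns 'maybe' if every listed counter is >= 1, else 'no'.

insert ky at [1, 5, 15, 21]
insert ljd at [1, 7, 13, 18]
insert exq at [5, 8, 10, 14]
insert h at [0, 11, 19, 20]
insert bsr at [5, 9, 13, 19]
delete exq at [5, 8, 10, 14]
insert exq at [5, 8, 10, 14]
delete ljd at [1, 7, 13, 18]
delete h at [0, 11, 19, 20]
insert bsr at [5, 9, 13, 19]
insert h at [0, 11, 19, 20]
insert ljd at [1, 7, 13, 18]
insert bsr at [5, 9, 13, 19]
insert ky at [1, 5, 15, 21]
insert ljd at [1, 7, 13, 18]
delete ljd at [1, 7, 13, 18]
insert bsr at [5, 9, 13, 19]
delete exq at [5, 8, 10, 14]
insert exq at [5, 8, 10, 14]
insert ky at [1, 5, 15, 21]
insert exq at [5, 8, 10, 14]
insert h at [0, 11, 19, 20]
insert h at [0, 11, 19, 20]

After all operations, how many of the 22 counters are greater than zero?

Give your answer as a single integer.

Step 1: insert ky at [1, 5, 15, 21] -> counters=[0,1,0,0,0,1,0,0,0,0,0,0,0,0,0,1,0,0,0,0,0,1]
Step 2: insert ljd at [1, 7, 13, 18] -> counters=[0,2,0,0,0,1,0,1,0,0,0,0,0,1,0,1,0,0,1,0,0,1]
Step 3: insert exq at [5, 8, 10, 14] -> counters=[0,2,0,0,0,2,0,1,1,0,1,0,0,1,1,1,0,0,1,0,0,1]
Step 4: insert h at [0, 11, 19, 20] -> counters=[1,2,0,0,0,2,0,1,1,0,1,1,0,1,1,1,0,0,1,1,1,1]
Step 5: insert bsr at [5, 9, 13, 19] -> counters=[1,2,0,0,0,3,0,1,1,1,1,1,0,2,1,1,0,0,1,2,1,1]
Step 6: delete exq at [5, 8, 10, 14] -> counters=[1,2,0,0,0,2,0,1,0,1,0,1,0,2,0,1,0,0,1,2,1,1]
Step 7: insert exq at [5, 8, 10, 14] -> counters=[1,2,0,0,0,3,0,1,1,1,1,1,0,2,1,1,0,0,1,2,1,1]
Step 8: delete ljd at [1, 7, 13, 18] -> counters=[1,1,0,0,0,3,0,0,1,1,1,1,0,1,1,1,0,0,0,2,1,1]
Step 9: delete h at [0, 11, 19, 20] -> counters=[0,1,0,0,0,3,0,0,1,1,1,0,0,1,1,1,0,0,0,1,0,1]
Step 10: insert bsr at [5, 9, 13, 19] -> counters=[0,1,0,0,0,4,0,0,1,2,1,0,0,2,1,1,0,0,0,2,0,1]
Step 11: insert h at [0, 11, 19, 20] -> counters=[1,1,0,0,0,4,0,0,1,2,1,1,0,2,1,1,0,0,0,3,1,1]
Step 12: insert ljd at [1, 7, 13, 18] -> counters=[1,2,0,0,0,4,0,1,1,2,1,1,0,3,1,1,0,0,1,3,1,1]
Step 13: insert bsr at [5, 9, 13, 19] -> counters=[1,2,0,0,0,5,0,1,1,3,1,1,0,4,1,1,0,0,1,4,1,1]
Step 14: insert ky at [1, 5, 15, 21] -> counters=[1,3,0,0,0,6,0,1,1,3,1,1,0,4,1,2,0,0,1,4,1,2]
Step 15: insert ljd at [1, 7, 13, 18] -> counters=[1,4,0,0,0,6,0,2,1,3,1,1,0,5,1,2,0,0,2,4,1,2]
Step 16: delete ljd at [1, 7, 13, 18] -> counters=[1,3,0,0,0,6,0,1,1,3,1,1,0,4,1,2,0,0,1,4,1,2]
Step 17: insert bsr at [5, 9, 13, 19] -> counters=[1,3,0,0,0,7,0,1,1,4,1,1,0,5,1,2,0,0,1,5,1,2]
Step 18: delete exq at [5, 8, 10, 14] -> counters=[1,3,0,0,0,6,0,1,0,4,0,1,0,5,0,2,0,0,1,5,1,2]
Step 19: insert exq at [5, 8, 10, 14] -> counters=[1,3,0,0,0,7,0,1,1,4,1,1,0,5,1,2,0,0,1,5,1,2]
Step 20: insert ky at [1, 5, 15, 21] -> counters=[1,4,0,0,0,8,0,1,1,4,1,1,0,5,1,3,0,0,1,5,1,3]
Step 21: insert exq at [5, 8, 10, 14] -> counters=[1,4,0,0,0,9,0,1,2,4,2,1,0,5,2,3,0,0,1,5,1,3]
Step 22: insert h at [0, 11, 19, 20] -> counters=[2,4,0,0,0,9,0,1,2,4,2,2,0,5,2,3,0,0,1,6,2,3]
Step 23: insert h at [0, 11, 19, 20] -> counters=[3,4,0,0,0,9,0,1,2,4,2,3,0,5,2,3,0,0,1,7,3,3]
Final counters=[3,4,0,0,0,9,0,1,2,4,2,3,0,5,2,3,0,0,1,7,3,3] -> 15 nonzero

Answer: 15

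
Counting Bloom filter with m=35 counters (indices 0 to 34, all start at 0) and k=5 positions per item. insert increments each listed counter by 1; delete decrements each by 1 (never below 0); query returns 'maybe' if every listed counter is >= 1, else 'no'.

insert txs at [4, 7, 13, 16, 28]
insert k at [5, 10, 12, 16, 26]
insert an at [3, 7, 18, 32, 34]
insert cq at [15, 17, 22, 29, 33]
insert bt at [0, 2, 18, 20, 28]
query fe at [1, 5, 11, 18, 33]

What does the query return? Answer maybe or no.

Answer: no

Derivation:
Step 1: insert txs at [4, 7, 13, 16, 28] -> counters=[0,0,0,0,1,0,0,1,0,0,0,0,0,1,0,0,1,0,0,0,0,0,0,0,0,0,0,0,1,0,0,0,0,0,0]
Step 2: insert k at [5, 10, 12, 16, 26] -> counters=[0,0,0,0,1,1,0,1,0,0,1,0,1,1,0,0,2,0,0,0,0,0,0,0,0,0,1,0,1,0,0,0,0,0,0]
Step 3: insert an at [3, 7, 18, 32, 34] -> counters=[0,0,0,1,1,1,0,2,0,0,1,0,1,1,0,0,2,0,1,0,0,0,0,0,0,0,1,0,1,0,0,0,1,0,1]
Step 4: insert cq at [15, 17, 22, 29, 33] -> counters=[0,0,0,1,1,1,0,2,0,0,1,0,1,1,0,1,2,1,1,0,0,0,1,0,0,0,1,0,1,1,0,0,1,1,1]
Step 5: insert bt at [0, 2, 18, 20, 28] -> counters=[1,0,1,1,1,1,0,2,0,0,1,0,1,1,0,1,2,1,2,0,1,0,1,0,0,0,1,0,2,1,0,0,1,1,1]
Query fe: check counters[1]=0 counters[5]=1 counters[11]=0 counters[18]=2 counters[33]=1 -> no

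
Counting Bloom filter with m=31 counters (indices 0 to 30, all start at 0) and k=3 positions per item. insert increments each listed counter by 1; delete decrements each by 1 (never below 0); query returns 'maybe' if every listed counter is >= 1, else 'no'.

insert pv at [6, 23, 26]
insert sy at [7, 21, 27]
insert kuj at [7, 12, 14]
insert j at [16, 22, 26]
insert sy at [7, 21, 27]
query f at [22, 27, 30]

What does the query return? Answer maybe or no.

Step 1: insert pv at [6, 23, 26] -> counters=[0,0,0,0,0,0,1,0,0,0,0,0,0,0,0,0,0,0,0,0,0,0,0,1,0,0,1,0,0,0,0]
Step 2: insert sy at [7, 21, 27] -> counters=[0,0,0,0,0,0,1,1,0,0,0,0,0,0,0,0,0,0,0,0,0,1,0,1,0,0,1,1,0,0,0]
Step 3: insert kuj at [7, 12, 14] -> counters=[0,0,0,0,0,0,1,2,0,0,0,0,1,0,1,0,0,0,0,0,0,1,0,1,0,0,1,1,0,0,0]
Step 4: insert j at [16, 22, 26] -> counters=[0,0,0,0,0,0,1,2,0,0,0,0,1,0,1,0,1,0,0,0,0,1,1,1,0,0,2,1,0,0,0]
Step 5: insert sy at [7, 21, 27] -> counters=[0,0,0,0,0,0,1,3,0,0,0,0,1,0,1,0,1,0,0,0,0,2,1,1,0,0,2,2,0,0,0]
Query f: check counters[22]=1 counters[27]=2 counters[30]=0 -> no

Answer: no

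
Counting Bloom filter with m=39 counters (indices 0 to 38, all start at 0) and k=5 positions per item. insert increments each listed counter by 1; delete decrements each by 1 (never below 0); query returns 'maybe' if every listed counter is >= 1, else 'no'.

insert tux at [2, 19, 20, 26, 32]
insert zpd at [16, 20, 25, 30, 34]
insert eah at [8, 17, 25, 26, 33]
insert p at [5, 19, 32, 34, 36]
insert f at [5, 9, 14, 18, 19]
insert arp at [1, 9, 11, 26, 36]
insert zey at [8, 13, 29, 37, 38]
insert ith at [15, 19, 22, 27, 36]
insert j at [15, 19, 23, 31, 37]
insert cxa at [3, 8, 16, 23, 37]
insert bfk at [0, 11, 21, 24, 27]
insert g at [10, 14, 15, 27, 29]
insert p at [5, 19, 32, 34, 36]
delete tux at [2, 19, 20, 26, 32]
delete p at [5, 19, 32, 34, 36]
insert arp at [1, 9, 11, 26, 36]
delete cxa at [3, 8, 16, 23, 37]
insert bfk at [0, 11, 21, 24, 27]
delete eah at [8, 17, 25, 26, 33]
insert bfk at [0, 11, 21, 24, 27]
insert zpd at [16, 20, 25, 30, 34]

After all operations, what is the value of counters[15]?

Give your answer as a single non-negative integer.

Answer: 3

Derivation:
Step 1: insert tux at [2, 19, 20, 26, 32] -> counters=[0,0,1,0,0,0,0,0,0,0,0,0,0,0,0,0,0,0,0,1,1,0,0,0,0,0,1,0,0,0,0,0,1,0,0,0,0,0,0]
Step 2: insert zpd at [16, 20, 25, 30, 34] -> counters=[0,0,1,0,0,0,0,0,0,0,0,0,0,0,0,0,1,0,0,1,2,0,0,0,0,1,1,0,0,0,1,0,1,0,1,0,0,0,0]
Step 3: insert eah at [8, 17, 25, 26, 33] -> counters=[0,0,1,0,0,0,0,0,1,0,0,0,0,0,0,0,1,1,0,1,2,0,0,0,0,2,2,0,0,0,1,0,1,1,1,0,0,0,0]
Step 4: insert p at [5, 19, 32, 34, 36] -> counters=[0,0,1,0,0,1,0,0,1,0,0,0,0,0,0,0,1,1,0,2,2,0,0,0,0,2,2,0,0,0,1,0,2,1,2,0,1,0,0]
Step 5: insert f at [5, 9, 14, 18, 19] -> counters=[0,0,1,0,0,2,0,0,1,1,0,0,0,0,1,0,1,1,1,3,2,0,0,0,0,2,2,0,0,0,1,0,2,1,2,0,1,0,0]
Step 6: insert arp at [1, 9, 11, 26, 36] -> counters=[0,1,1,0,0,2,0,0,1,2,0,1,0,0,1,0,1,1,1,3,2,0,0,0,0,2,3,0,0,0,1,0,2,1,2,0,2,0,0]
Step 7: insert zey at [8, 13, 29, 37, 38] -> counters=[0,1,1,0,0,2,0,0,2,2,0,1,0,1,1,0,1,1,1,3,2,0,0,0,0,2,3,0,0,1,1,0,2,1,2,0,2,1,1]
Step 8: insert ith at [15, 19, 22, 27, 36] -> counters=[0,1,1,0,0,2,0,0,2,2,0,1,0,1,1,1,1,1,1,4,2,0,1,0,0,2,3,1,0,1,1,0,2,1,2,0,3,1,1]
Step 9: insert j at [15, 19, 23, 31, 37] -> counters=[0,1,1,0,0,2,0,0,2,2,0,1,0,1,1,2,1,1,1,5,2,0,1,1,0,2,3,1,0,1,1,1,2,1,2,0,3,2,1]
Step 10: insert cxa at [3, 8, 16, 23, 37] -> counters=[0,1,1,1,0,2,0,0,3,2,0,1,0,1,1,2,2,1,1,5,2,0,1,2,0,2,3,1,0,1,1,1,2,1,2,0,3,3,1]
Step 11: insert bfk at [0, 11, 21, 24, 27] -> counters=[1,1,1,1,0,2,0,0,3,2,0,2,0,1,1,2,2,1,1,5,2,1,1,2,1,2,3,2,0,1,1,1,2,1,2,0,3,3,1]
Step 12: insert g at [10, 14, 15, 27, 29] -> counters=[1,1,1,1,0,2,0,0,3,2,1,2,0,1,2,3,2,1,1,5,2,1,1,2,1,2,3,3,0,2,1,1,2,1,2,0,3,3,1]
Step 13: insert p at [5, 19, 32, 34, 36] -> counters=[1,1,1,1,0,3,0,0,3,2,1,2,0,1,2,3,2,1,1,6,2,1,1,2,1,2,3,3,0,2,1,1,3,1,3,0,4,3,1]
Step 14: delete tux at [2, 19, 20, 26, 32] -> counters=[1,1,0,1,0,3,0,0,3,2,1,2,0,1,2,3,2,1,1,5,1,1,1,2,1,2,2,3,0,2,1,1,2,1,3,0,4,3,1]
Step 15: delete p at [5, 19, 32, 34, 36] -> counters=[1,1,0,1,0,2,0,0,3,2,1,2,0,1,2,3,2,1,1,4,1,1,1,2,1,2,2,3,0,2,1,1,1,1,2,0,3,3,1]
Step 16: insert arp at [1, 9, 11, 26, 36] -> counters=[1,2,0,1,0,2,0,0,3,3,1,3,0,1,2,3,2,1,1,4,1,1,1,2,1,2,3,3,0,2,1,1,1,1,2,0,4,3,1]
Step 17: delete cxa at [3, 8, 16, 23, 37] -> counters=[1,2,0,0,0,2,0,0,2,3,1,3,0,1,2,3,1,1,1,4,1,1,1,1,1,2,3,3,0,2,1,1,1,1,2,0,4,2,1]
Step 18: insert bfk at [0, 11, 21, 24, 27] -> counters=[2,2,0,0,0,2,0,0,2,3,1,4,0,1,2,3,1,1,1,4,1,2,1,1,2,2,3,4,0,2,1,1,1,1,2,0,4,2,1]
Step 19: delete eah at [8, 17, 25, 26, 33] -> counters=[2,2,0,0,0,2,0,0,1,3,1,4,0,1,2,3,1,0,1,4,1,2,1,1,2,1,2,4,0,2,1,1,1,0,2,0,4,2,1]
Step 20: insert bfk at [0, 11, 21, 24, 27] -> counters=[3,2,0,0,0,2,0,0,1,3,1,5,0,1,2,3,1,0,1,4,1,3,1,1,3,1,2,5,0,2,1,1,1,0,2,0,4,2,1]
Step 21: insert zpd at [16, 20, 25, 30, 34] -> counters=[3,2,0,0,0,2,0,0,1,3,1,5,0,1,2,3,2,0,1,4,2,3,1,1,3,2,2,5,0,2,2,1,1,0,3,0,4,2,1]
Final counters=[3,2,0,0,0,2,0,0,1,3,1,5,0,1,2,3,2,0,1,4,2,3,1,1,3,2,2,5,0,2,2,1,1,0,3,0,4,2,1] -> counters[15]=3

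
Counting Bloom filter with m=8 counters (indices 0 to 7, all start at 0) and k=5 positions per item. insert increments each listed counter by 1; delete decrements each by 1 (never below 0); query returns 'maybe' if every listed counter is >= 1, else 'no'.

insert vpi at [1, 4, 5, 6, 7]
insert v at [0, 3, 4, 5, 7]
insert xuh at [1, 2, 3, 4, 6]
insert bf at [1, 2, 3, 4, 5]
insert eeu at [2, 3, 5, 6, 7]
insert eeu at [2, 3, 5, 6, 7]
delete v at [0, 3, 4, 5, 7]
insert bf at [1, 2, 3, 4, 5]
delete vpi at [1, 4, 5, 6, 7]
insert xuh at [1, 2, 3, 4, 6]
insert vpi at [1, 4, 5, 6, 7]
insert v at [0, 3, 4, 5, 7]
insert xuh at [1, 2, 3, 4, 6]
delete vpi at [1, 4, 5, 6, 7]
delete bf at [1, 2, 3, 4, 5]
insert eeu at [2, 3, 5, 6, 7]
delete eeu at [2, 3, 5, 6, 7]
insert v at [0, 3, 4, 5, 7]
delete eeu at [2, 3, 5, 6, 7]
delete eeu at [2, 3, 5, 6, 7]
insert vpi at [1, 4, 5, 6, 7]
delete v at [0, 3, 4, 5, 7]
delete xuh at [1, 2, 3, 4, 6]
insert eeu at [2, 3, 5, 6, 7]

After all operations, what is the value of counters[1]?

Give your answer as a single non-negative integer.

Step 1: insert vpi at [1, 4, 5, 6, 7] -> counters=[0,1,0,0,1,1,1,1]
Step 2: insert v at [0, 3, 4, 5, 7] -> counters=[1,1,0,1,2,2,1,2]
Step 3: insert xuh at [1, 2, 3, 4, 6] -> counters=[1,2,1,2,3,2,2,2]
Step 4: insert bf at [1, 2, 3, 4, 5] -> counters=[1,3,2,3,4,3,2,2]
Step 5: insert eeu at [2, 3, 5, 6, 7] -> counters=[1,3,3,4,4,4,3,3]
Step 6: insert eeu at [2, 3, 5, 6, 7] -> counters=[1,3,4,5,4,5,4,4]
Step 7: delete v at [0, 3, 4, 5, 7] -> counters=[0,3,4,4,3,4,4,3]
Step 8: insert bf at [1, 2, 3, 4, 5] -> counters=[0,4,5,5,4,5,4,3]
Step 9: delete vpi at [1, 4, 5, 6, 7] -> counters=[0,3,5,5,3,4,3,2]
Step 10: insert xuh at [1, 2, 3, 4, 6] -> counters=[0,4,6,6,4,4,4,2]
Step 11: insert vpi at [1, 4, 5, 6, 7] -> counters=[0,5,6,6,5,5,5,3]
Step 12: insert v at [0, 3, 4, 5, 7] -> counters=[1,5,6,7,6,6,5,4]
Step 13: insert xuh at [1, 2, 3, 4, 6] -> counters=[1,6,7,8,7,6,6,4]
Step 14: delete vpi at [1, 4, 5, 6, 7] -> counters=[1,5,7,8,6,5,5,3]
Step 15: delete bf at [1, 2, 3, 4, 5] -> counters=[1,4,6,7,5,4,5,3]
Step 16: insert eeu at [2, 3, 5, 6, 7] -> counters=[1,4,7,8,5,5,6,4]
Step 17: delete eeu at [2, 3, 5, 6, 7] -> counters=[1,4,6,7,5,4,5,3]
Step 18: insert v at [0, 3, 4, 5, 7] -> counters=[2,4,6,8,6,5,5,4]
Step 19: delete eeu at [2, 3, 5, 6, 7] -> counters=[2,4,5,7,6,4,4,3]
Step 20: delete eeu at [2, 3, 5, 6, 7] -> counters=[2,4,4,6,6,3,3,2]
Step 21: insert vpi at [1, 4, 5, 6, 7] -> counters=[2,5,4,6,7,4,4,3]
Step 22: delete v at [0, 3, 4, 5, 7] -> counters=[1,5,4,5,6,3,4,2]
Step 23: delete xuh at [1, 2, 3, 4, 6] -> counters=[1,4,3,4,5,3,3,2]
Step 24: insert eeu at [2, 3, 5, 6, 7] -> counters=[1,4,4,5,5,4,4,3]
Final counters=[1,4,4,5,5,4,4,3] -> counters[1]=4

Answer: 4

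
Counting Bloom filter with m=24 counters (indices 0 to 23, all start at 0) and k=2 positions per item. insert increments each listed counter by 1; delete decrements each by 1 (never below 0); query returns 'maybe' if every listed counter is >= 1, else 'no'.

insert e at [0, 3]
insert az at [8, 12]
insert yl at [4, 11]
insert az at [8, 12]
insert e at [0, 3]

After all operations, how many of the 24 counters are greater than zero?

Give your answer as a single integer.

Answer: 6

Derivation:
Step 1: insert e at [0, 3] -> counters=[1,0,0,1,0,0,0,0,0,0,0,0,0,0,0,0,0,0,0,0,0,0,0,0]
Step 2: insert az at [8, 12] -> counters=[1,0,0,1,0,0,0,0,1,0,0,0,1,0,0,0,0,0,0,0,0,0,0,0]
Step 3: insert yl at [4, 11] -> counters=[1,0,0,1,1,0,0,0,1,0,0,1,1,0,0,0,0,0,0,0,0,0,0,0]
Step 4: insert az at [8, 12] -> counters=[1,0,0,1,1,0,0,0,2,0,0,1,2,0,0,0,0,0,0,0,0,0,0,0]
Step 5: insert e at [0, 3] -> counters=[2,0,0,2,1,0,0,0,2,0,0,1,2,0,0,0,0,0,0,0,0,0,0,0]
Final counters=[2,0,0,2,1,0,0,0,2,0,0,1,2,0,0,0,0,0,0,0,0,0,0,0] -> 6 nonzero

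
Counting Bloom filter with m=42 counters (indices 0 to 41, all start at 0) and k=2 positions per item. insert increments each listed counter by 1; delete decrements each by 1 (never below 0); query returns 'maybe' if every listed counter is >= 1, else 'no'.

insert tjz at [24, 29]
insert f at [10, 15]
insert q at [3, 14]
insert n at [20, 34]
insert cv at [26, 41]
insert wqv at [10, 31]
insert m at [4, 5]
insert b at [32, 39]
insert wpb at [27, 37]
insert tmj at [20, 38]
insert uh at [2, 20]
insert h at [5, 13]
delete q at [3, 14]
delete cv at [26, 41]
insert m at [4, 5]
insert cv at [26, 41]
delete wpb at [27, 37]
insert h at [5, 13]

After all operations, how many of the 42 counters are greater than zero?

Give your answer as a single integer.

Step 1: insert tjz at [24, 29] -> counters=[0,0,0,0,0,0,0,0,0,0,0,0,0,0,0,0,0,0,0,0,0,0,0,0,1,0,0,0,0,1,0,0,0,0,0,0,0,0,0,0,0,0]
Step 2: insert f at [10, 15] -> counters=[0,0,0,0,0,0,0,0,0,0,1,0,0,0,0,1,0,0,0,0,0,0,0,0,1,0,0,0,0,1,0,0,0,0,0,0,0,0,0,0,0,0]
Step 3: insert q at [3, 14] -> counters=[0,0,0,1,0,0,0,0,0,0,1,0,0,0,1,1,0,0,0,0,0,0,0,0,1,0,0,0,0,1,0,0,0,0,0,0,0,0,0,0,0,0]
Step 4: insert n at [20, 34] -> counters=[0,0,0,1,0,0,0,0,0,0,1,0,0,0,1,1,0,0,0,0,1,0,0,0,1,0,0,0,0,1,0,0,0,0,1,0,0,0,0,0,0,0]
Step 5: insert cv at [26, 41] -> counters=[0,0,0,1,0,0,0,0,0,0,1,0,0,0,1,1,0,0,0,0,1,0,0,0,1,0,1,0,0,1,0,0,0,0,1,0,0,0,0,0,0,1]
Step 6: insert wqv at [10, 31] -> counters=[0,0,0,1,0,0,0,0,0,0,2,0,0,0,1,1,0,0,0,0,1,0,0,0,1,0,1,0,0,1,0,1,0,0,1,0,0,0,0,0,0,1]
Step 7: insert m at [4, 5] -> counters=[0,0,0,1,1,1,0,0,0,0,2,0,0,0,1,1,0,0,0,0,1,0,0,0,1,0,1,0,0,1,0,1,0,0,1,0,0,0,0,0,0,1]
Step 8: insert b at [32, 39] -> counters=[0,0,0,1,1,1,0,0,0,0,2,0,0,0,1,1,0,0,0,0,1,0,0,0,1,0,1,0,0,1,0,1,1,0,1,0,0,0,0,1,0,1]
Step 9: insert wpb at [27, 37] -> counters=[0,0,0,1,1,1,0,0,0,0,2,0,0,0,1,1,0,0,0,0,1,0,0,0,1,0,1,1,0,1,0,1,1,0,1,0,0,1,0,1,0,1]
Step 10: insert tmj at [20, 38] -> counters=[0,0,0,1,1,1,0,0,0,0,2,0,0,0,1,1,0,0,0,0,2,0,0,0,1,0,1,1,0,1,0,1,1,0,1,0,0,1,1,1,0,1]
Step 11: insert uh at [2, 20] -> counters=[0,0,1,1,1,1,0,0,0,0,2,0,0,0,1,1,0,0,0,0,3,0,0,0,1,0,1,1,0,1,0,1,1,0,1,0,0,1,1,1,0,1]
Step 12: insert h at [5, 13] -> counters=[0,0,1,1,1,2,0,0,0,0,2,0,0,1,1,1,0,0,0,0,3,0,0,0,1,0,1,1,0,1,0,1,1,0,1,0,0,1,1,1,0,1]
Step 13: delete q at [3, 14] -> counters=[0,0,1,0,1,2,0,0,0,0,2,0,0,1,0,1,0,0,0,0,3,0,0,0,1,0,1,1,0,1,0,1,1,0,1,0,0,1,1,1,0,1]
Step 14: delete cv at [26, 41] -> counters=[0,0,1,0,1,2,0,0,0,0,2,0,0,1,0,1,0,0,0,0,3,0,0,0,1,0,0,1,0,1,0,1,1,0,1,0,0,1,1,1,0,0]
Step 15: insert m at [4, 5] -> counters=[0,0,1,0,2,3,0,0,0,0,2,0,0,1,0,1,0,0,0,0,3,0,0,0,1,0,0,1,0,1,0,1,1,0,1,0,0,1,1,1,0,0]
Step 16: insert cv at [26, 41] -> counters=[0,0,1,0,2,3,0,0,0,0,2,0,0,1,0,1,0,0,0,0,3,0,0,0,1,0,1,1,0,1,0,1,1,0,1,0,0,1,1,1,0,1]
Step 17: delete wpb at [27, 37] -> counters=[0,0,1,0,2,3,0,0,0,0,2,0,0,1,0,1,0,0,0,0,3,0,0,0,1,0,1,0,0,1,0,1,1,0,1,0,0,0,1,1,0,1]
Step 18: insert h at [5, 13] -> counters=[0,0,1,0,2,4,0,0,0,0,2,0,0,2,0,1,0,0,0,0,3,0,0,0,1,0,1,0,0,1,0,1,1,0,1,0,0,0,1,1,0,1]
Final counters=[0,0,1,0,2,4,0,0,0,0,2,0,0,2,0,1,0,0,0,0,3,0,0,0,1,0,1,0,0,1,0,1,1,0,1,0,0,0,1,1,0,1] -> 16 nonzero

Answer: 16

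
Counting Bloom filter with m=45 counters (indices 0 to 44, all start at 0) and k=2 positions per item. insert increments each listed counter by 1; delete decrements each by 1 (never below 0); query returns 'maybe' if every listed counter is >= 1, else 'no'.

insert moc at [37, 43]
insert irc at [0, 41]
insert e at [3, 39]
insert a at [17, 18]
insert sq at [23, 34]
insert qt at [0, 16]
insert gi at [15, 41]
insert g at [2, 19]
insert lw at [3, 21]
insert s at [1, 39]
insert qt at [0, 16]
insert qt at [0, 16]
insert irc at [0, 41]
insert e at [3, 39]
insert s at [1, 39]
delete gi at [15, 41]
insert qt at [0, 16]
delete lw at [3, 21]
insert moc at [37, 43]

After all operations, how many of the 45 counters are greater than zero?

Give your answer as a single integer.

Answer: 14

Derivation:
Step 1: insert moc at [37, 43] -> counters=[0,0,0,0,0,0,0,0,0,0,0,0,0,0,0,0,0,0,0,0,0,0,0,0,0,0,0,0,0,0,0,0,0,0,0,0,0,1,0,0,0,0,0,1,0]
Step 2: insert irc at [0, 41] -> counters=[1,0,0,0,0,0,0,0,0,0,0,0,0,0,0,0,0,0,0,0,0,0,0,0,0,0,0,0,0,0,0,0,0,0,0,0,0,1,0,0,0,1,0,1,0]
Step 3: insert e at [3, 39] -> counters=[1,0,0,1,0,0,0,0,0,0,0,0,0,0,0,0,0,0,0,0,0,0,0,0,0,0,0,0,0,0,0,0,0,0,0,0,0,1,0,1,0,1,0,1,0]
Step 4: insert a at [17, 18] -> counters=[1,0,0,1,0,0,0,0,0,0,0,0,0,0,0,0,0,1,1,0,0,0,0,0,0,0,0,0,0,0,0,0,0,0,0,0,0,1,0,1,0,1,0,1,0]
Step 5: insert sq at [23, 34] -> counters=[1,0,0,1,0,0,0,0,0,0,0,0,0,0,0,0,0,1,1,0,0,0,0,1,0,0,0,0,0,0,0,0,0,0,1,0,0,1,0,1,0,1,0,1,0]
Step 6: insert qt at [0, 16] -> counters=[2,0,0,1,0,0,0,0,0,0,0,0,0,0,0,0,1,1,1,0,0,0,0,1,0,0,0,0,0,0,0,0,0,0,1,0,0,1,0,1,0,1,0,1,0]
Step 7: insert gi at [15, 41] -> counters=[2,0,0,1,0,0,0,0,0,0,0,0,0,0,0,1,1,1,1,0,0,0,0,1,0,0,0,0,0,0,0,0,0,0,1,0,0,1,0,1,0,2,0,1,0]
Step 8: insert g at [2, 19] -> counters=[2,0,1,1,0,0,0,0,0,0,0,0,0,0,0,1,1,1,1,1,0,0,0,1,0,0,0,0,0,0,0,0,0,0,1,0,0,1,0,1,0,2,0,1,0]
Step 9: insert lw at [3, 21] -> counters=[2,0,1,2,0,0,0,0,0,0,0,0,0,0,0,1,1,1,1,1,0,1,0,1,0,0,0,0,0,0,0,0,0,0,1,0,0,1,0,1,0,2,0,1,0]
Step 10: insert s at [1, 39] -> counters=[2,1,1,2,0,0,0,0,0,0,0,0,0,0,0,1,1,1,1,1,0,1,0,1,0,0,0,0,0,0,0,0,0,0,1,0,0,1,0,2,0,2,0,1,0]
Step 11: insert qt at [0, 16] -> counters=[3,1,1,2,0,0,0,0,0,0,0,0,0,0,0,1,2,1,1,1,0,1,0,1,0,0,0,0,0,0,0,0,0,0,1,0,0,1,0,2,0,2,0,1,0]
Step 12: insert qt at [0, 16] -> counters=[4,1,1,2,0,0,0,0,0,0,0,0,0,0,0,1,3,1,1,1,0,1,0,1,0,0,0,0,0,0,0,0,0,0,1,0,0,1,0,2,0,2,0,1,0]
Step 13: insert irc at [0, 41] -> counters=[5,1,1,2,0,0,0,0,0,0,0,0,0,0,0,1,3,1,1,1,0,1,0,1,0,0,0,0,0,0,0,0,0,0,1,0,0,1,0,2,0,3,0,1,0]
Step 14: insert e at [3, 39] -> counters=[5,1,1,3,0,0,0,0,0,0,0,0,0,0,0,1,3,1,1,1,0,1,0,1,0,0,0,0,0,0,0,0,0,0,1,0,0,1,0,3,0,3,0,1,0]
Step 15: insert s at [1, 39] -> counters=[5,2,1,3,0,0,0,0,0,0,0,0,0,0,0,1,3,1,1,1,0,1,0,1,0,0,0,0,0,0,0,0,0,0,1,0,0,1,0,4,0,3,0,1,0]
Step 16: delete gi at [15, 41] -> counters=[5,2,1,3,0,0,0,0,0,0,0,0,0,0,0,0,3,1,1,1,0,1,0,1,0,0,0,0,0,0,0,0,0,0,1,0,0,1,0,4,0,2,0,1,0]
Step 17: insert qt at [0, 16] -> counters=[6,2,1,3,0,0,0,0,0,0,0,0,0,0,0,0,4,1,1,1,0,1,0,1,0,0,0,0,0,0,0,0,0,0,1,0,0,1,0,4,0,2,0,1,0]
Step 18: delete lw at [3, 21] -> counters=[6,2,1,2,0,0,0,0,0,0,0,0,0,0,0,0,4,1,1,1,0,0,0,1,0,0,0,0,0,0,0,0,0,0,1,0,0,1,0,4,0,2,0,1,0]
Step 19: insert moc at [37, 43] -> counters=[6,2,1,2,0,0,0,0,0,0,0,0,0,0,0,0,4,1,1,1,0,0,0,1,0,0,0,0,0,0,0,0,0,0,1,0,0,2,0,4,0,2,0,2,0]
Final counters=[6,2,1,2,0,0,0,0,0,0,0,0,0,0,0,0,4,1,1,1,0,0,0,1,0,0,0,0,0,0,0,0,0,0,1,0,0,2,0,4,0,2,0,2,0] -> 14 nonzero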